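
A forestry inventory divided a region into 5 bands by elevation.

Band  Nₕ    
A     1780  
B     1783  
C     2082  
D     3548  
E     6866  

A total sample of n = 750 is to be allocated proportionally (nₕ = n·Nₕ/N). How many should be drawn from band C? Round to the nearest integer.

N = 1780 + 1783 + 2082 + 3548 + 6866 = 16059.
n_C = 750·2082/16059 = 97.235... → 97.

97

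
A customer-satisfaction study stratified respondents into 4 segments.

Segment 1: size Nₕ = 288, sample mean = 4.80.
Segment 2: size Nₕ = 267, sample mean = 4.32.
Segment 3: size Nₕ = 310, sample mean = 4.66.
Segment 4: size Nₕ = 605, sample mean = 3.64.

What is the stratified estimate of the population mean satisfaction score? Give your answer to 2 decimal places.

x̄_st = (Σ Nₕx̄ₕ) / (Σ Nₕ) = (288·4.80 + 267·4.32 + 310·4.66 + 605·3.64) / 1470
= 6182.64 / 1470 = 4.2059... → 4.21.

4.21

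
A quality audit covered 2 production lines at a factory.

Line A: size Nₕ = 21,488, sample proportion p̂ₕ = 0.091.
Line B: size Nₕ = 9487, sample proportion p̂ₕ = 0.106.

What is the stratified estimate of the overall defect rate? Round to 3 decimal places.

Wₕ = Nₕ/N with N = 30975: 0.6937, 0.3063.
p̂_st = 0.6937·0.091 + 0.3063·0.106 ≈ 0.09559... → 0.096.

0.096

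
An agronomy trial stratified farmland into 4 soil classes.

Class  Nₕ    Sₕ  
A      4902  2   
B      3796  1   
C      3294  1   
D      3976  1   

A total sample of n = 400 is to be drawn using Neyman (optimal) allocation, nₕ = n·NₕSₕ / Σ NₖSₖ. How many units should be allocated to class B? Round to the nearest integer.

A: NₕSₕ = 4902·2 = 9804
B: NₕSₕ = 3796·1 = 3796
C: NₕSₕ = 3294·1 = 3294
D: NₕSₕ = 3976·1 = 3976
Σ NₕSₕ = 20870.
n_B = 400·3796/20870 = 72.755... → 73.

73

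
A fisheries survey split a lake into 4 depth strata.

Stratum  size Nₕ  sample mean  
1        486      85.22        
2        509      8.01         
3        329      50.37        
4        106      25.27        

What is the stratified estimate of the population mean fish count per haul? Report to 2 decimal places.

x̄_st = (Σ Nₕx̄ₕ) / (Σ Nₕ) = (486·85.22 + 509·8.01 + 329·50.37 + 106·25.27) / 1430
= 64744.36 / 1430 = 45.2758... → 45.28.

45.28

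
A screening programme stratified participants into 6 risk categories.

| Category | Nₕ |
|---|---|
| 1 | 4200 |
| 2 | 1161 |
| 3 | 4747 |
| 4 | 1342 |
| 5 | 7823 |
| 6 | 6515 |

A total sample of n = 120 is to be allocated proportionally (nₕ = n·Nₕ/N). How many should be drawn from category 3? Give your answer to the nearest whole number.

Share of category 3 = 4747/25788 = 0.18408.
Allocate 120 × 0.18408 = 22.089... → 22.

22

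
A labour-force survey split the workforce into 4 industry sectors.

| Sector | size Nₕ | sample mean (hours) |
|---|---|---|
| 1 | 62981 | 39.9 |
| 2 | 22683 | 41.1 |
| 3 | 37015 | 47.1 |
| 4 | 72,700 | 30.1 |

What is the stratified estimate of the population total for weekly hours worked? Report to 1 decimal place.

Population total = Σ Nₕ·x̄ₕ (each stratum's size times its mean).
62981·39.9 + 22683·41.1 + 37015·47.1 + 72700·30.1 = 2512941.9 + 932271.3 + 1743406.5 + 2188270 = 7376889.7.

7376889.7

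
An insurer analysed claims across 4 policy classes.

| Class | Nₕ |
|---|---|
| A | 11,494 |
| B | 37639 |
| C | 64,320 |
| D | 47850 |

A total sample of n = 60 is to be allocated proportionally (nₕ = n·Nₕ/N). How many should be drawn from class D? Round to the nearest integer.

Share of class D = 47850/161303 = 0.29665.
Allocate 60 × 0.29665 = 17.799... → 18.

18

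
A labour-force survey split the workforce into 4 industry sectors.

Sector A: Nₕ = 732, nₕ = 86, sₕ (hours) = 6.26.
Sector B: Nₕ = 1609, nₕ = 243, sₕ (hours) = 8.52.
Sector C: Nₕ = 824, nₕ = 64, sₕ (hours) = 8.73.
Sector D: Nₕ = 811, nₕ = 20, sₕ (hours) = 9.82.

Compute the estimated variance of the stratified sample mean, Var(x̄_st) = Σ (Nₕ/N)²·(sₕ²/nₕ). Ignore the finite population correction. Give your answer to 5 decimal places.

N = 3976; Wₕ = Nₕ/N.
sector A: (732/3976)²·6.26²/86 = 0.01544471
sector B: (1609/3976)²·8.52²/243 = 0.04892065
sector C: (824/3976)²·8.73²/64 = 0.05114582
sector D: (811/3976)²·9.82²/20 = 0.20060508
Sum = 0.31611627 → 0.31612.

0.31612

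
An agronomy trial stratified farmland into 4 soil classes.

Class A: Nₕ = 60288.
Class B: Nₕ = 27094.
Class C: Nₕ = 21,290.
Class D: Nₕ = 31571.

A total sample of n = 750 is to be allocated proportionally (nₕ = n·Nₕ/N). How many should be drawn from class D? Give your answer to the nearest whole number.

169

N = 60288 + 27094 + 21290 + 31571 = 140243.
n_D = 750·31571/140243 = 168.837... → 169.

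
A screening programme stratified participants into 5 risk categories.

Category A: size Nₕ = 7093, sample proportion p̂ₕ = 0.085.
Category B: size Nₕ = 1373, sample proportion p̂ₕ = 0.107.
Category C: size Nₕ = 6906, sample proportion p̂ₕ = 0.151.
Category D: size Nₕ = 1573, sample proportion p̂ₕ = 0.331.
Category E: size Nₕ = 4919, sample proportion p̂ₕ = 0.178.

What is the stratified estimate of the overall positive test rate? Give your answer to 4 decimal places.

0.1459

N = 7093 + 1373 + 6906 + 1573 + 4919 = 21864.
Overall proportion = Σ (Nₕ/N)·p̂ₕ.
Σ Nₕp̂ₕ = 602.905 + 146.911 + 1042.806 + 520.663 + 875.582 = 3188.867.
3188.867 / 21864 = 0.145850... → 0.1459.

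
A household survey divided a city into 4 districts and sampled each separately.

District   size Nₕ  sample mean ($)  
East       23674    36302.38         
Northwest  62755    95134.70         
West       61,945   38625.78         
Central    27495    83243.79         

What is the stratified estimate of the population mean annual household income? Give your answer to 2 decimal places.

65452.48

x̄_st = (Σ Nₕx̄ₕ) / (Σ Nₕ) = (23674·36302.38 + 62755·95134.70 + 61945·38625.78 + 27495·83243.79) / 175869
= 11511062590.77 / 175869 = 65452.4822... → 65452.48.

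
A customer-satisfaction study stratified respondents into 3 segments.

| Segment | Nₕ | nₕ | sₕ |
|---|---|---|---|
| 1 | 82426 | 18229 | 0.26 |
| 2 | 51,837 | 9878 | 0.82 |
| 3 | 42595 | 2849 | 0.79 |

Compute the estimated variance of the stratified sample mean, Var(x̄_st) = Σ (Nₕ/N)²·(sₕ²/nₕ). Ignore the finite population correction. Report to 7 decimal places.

N = 176858; Wₕ = Nₕ/N.
segment 1: (82426/176858)²·0.26²/18229 = 0.0000008055
segment 2: (51837/176858)²·0.82²/9878 = 0.0000058478
segment 3: (42595/176858)²·0.79²/2849 = 0.0000127066
Sum = 0.0000193599 → 0.0000194.

0.0000194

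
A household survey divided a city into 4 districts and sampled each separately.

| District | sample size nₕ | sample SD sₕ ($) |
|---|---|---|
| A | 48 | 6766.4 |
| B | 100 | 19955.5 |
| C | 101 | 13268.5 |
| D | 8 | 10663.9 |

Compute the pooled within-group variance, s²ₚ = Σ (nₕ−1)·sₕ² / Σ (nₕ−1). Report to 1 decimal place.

Degrees of freedom: 47 + 99 + 100 + 7 = 253.
Σ(nₕ−1)sₕ² = 47·45784168.96 + 99·398221980.25 + 100·176053092.25 + 7·113718763.21 = 59977172553.34.
s²ₚ = 59977172553.34 / 253 = 237063923.136... → 237063923.1.

237063923.1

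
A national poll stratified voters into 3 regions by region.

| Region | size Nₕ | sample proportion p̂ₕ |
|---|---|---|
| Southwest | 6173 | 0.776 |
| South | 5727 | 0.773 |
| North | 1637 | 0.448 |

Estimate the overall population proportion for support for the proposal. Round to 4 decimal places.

N = 6173 + 5727 + 1637 = 13537.
Overall proportion = Σ (Nₕ/N)·p̂ₕ.
Σ Nₕp̂ₕ = 4790.248 + 4426.971 + 733.376 = 9950.595.
9950.595 / 13537 = 0.735066... → 0.7351.

0.7351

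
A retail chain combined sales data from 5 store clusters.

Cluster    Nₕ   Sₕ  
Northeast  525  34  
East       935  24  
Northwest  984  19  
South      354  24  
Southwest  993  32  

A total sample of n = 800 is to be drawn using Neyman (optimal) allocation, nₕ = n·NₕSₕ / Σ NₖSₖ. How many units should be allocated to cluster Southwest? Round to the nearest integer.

256

Σ NₕSₕ = 525·34 + 935·24 + 984·19 + 354·24 + 993·32 = 99258.
Share for Southwest: 31776/99258 = 0.32014.
n_Southwest = 800 × 0.32014 = 256.108... → 256.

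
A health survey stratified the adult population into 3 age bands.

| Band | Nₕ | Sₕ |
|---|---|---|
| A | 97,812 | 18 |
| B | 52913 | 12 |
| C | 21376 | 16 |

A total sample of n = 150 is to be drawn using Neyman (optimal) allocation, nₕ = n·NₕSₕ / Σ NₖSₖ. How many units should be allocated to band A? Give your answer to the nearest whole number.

A: NₕSₕ = 97812·18 = 1760616
B: NₕSₕ = 52913·12 = 634956
C: NₕSₕ = 21376·16 = 342016
Σ NₕSₕ = 2737588.
n_A = 150·1760616/2737588 = 96.469... → 96.

96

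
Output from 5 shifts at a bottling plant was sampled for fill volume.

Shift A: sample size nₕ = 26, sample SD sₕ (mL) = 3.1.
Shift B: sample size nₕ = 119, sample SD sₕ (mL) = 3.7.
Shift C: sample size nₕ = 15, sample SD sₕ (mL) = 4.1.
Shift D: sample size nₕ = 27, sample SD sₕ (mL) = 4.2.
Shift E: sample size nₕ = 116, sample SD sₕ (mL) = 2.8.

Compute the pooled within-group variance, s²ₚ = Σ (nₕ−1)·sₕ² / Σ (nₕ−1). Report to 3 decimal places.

A: (26−1)·3.1² = 25·9.61 = 240.25
B: (119−1)·3.7² = 118·13.69 = 1615.42
C: (15−1)·4.1² = 14·16.81 = 235.34
D: (27−1)·4.2² = 26·17.64 = 458.64
E: (116−1)·2.8² = 115·7.84 = 901.6
Numerator = 3451.25; denominator = Σ(nₕ−1) = 298.
s²ₚ = 3451.25/298 = 11.58138... → 11.581.

11.581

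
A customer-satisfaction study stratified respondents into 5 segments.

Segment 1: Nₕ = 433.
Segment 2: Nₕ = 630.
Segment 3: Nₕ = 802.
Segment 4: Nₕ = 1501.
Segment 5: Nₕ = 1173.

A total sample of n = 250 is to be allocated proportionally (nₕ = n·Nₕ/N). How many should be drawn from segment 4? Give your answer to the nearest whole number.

83

Share of segment 4 = 1501/4539 = 0.33069.
Allocate 250 × 0.33069 = 82.672... → 83.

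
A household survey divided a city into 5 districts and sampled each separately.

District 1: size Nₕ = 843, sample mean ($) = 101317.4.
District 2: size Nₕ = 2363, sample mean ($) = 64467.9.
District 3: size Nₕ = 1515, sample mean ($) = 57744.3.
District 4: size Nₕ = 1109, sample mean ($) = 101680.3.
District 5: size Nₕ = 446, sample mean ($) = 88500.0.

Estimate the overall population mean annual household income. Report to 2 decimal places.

N = 843 + 2363 + 1515 + 1109 + 446 = 6276.
Overall mean = Σ (Nₕ/N)·x̄ₕ — weight by population share, not a simple average.
Σ Nₕx̄ₕ = 843·101317.4 + 2363·64467.9 + 1515·57744.3 + 1109·101680.3 + 446·88500.0 = 85410568.2 + 152337647.7 + 87482614.5 + 112763452.7 + 39471000 = 477465283.1.
Divide by N: 477465283.1 / 6276 = 76077.9610... → 76077.96.

76077.96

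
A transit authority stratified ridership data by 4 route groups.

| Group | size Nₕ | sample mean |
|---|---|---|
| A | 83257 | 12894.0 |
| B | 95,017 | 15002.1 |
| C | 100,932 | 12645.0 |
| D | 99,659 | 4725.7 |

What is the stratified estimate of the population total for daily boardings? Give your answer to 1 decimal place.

A: 83257·12894.0 = 1073515758
B: 95017·15002.1 = 1425454535.7
C: 100932·12645.0 = 1276285140
D: 99659·4725.7 = 470958536.3
τ̂ = Σ Nₕx̄ₕ = 4246213970.0.

4246213970.0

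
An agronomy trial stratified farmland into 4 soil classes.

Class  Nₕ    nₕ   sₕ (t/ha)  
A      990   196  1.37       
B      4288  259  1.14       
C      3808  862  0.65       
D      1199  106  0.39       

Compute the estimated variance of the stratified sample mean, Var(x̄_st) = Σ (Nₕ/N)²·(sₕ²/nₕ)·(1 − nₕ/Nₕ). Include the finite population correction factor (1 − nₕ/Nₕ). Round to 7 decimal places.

N = 10285; Wₕ = Nₕ/N.
class A: (990/10285)²·1.37²/196·(1 − 196/990) = 0.0000711594
class B: (4288/10285)²·1.14²/259·(1 − 259/4288) = 0.0008195084
class C: (3808/10285)²·0.65²/862·(1 − 862/3808) = 0.0000519805
class D: (1199/10285)²·0.39²/106·(1 − 106/1199) = 0.0000177768
Sum = 0.0009604251 → 0.0009604.

0.0009604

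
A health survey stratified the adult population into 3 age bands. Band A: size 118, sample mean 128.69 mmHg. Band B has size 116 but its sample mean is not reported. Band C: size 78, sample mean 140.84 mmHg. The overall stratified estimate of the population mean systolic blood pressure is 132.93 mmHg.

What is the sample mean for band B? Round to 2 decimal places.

N = 118 + 116 + 78 = 312.
Overall total = μ·N = 132.93·312 = 41474.16.
Subtract the known strata: 118·128.69 + 78·140.84 = 26170.94.
Remaining total for band B: 41474.16 − 26170.94 = 15303.22.
Divide by its size: 15303.22 / 116 = 131.9243... → 131.92.

131.92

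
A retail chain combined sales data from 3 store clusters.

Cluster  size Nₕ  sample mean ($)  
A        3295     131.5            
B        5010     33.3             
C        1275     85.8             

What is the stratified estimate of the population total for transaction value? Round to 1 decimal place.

A: 3295·131.5 = 433292.5
B: 5010·33.3 = 166833
C: 1275·85.8 = 109395
τ̂ = Σ Nₕx̄ₕ = 709520.5.

709520.5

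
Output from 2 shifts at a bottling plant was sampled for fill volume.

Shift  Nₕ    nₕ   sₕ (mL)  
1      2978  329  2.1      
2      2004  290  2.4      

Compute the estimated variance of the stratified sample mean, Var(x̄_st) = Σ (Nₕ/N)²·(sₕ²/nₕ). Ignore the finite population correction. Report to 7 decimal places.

0.0080032

N = 4982; Wₕ = Nₕ/N.
shift 1: (2978/4982)²·2.1²/329 = 0.0047894388
shift 2: (2004/4982)²·2.4²/290 = 0.0032137528
Sum = 0.0080031917 → 0.0080032.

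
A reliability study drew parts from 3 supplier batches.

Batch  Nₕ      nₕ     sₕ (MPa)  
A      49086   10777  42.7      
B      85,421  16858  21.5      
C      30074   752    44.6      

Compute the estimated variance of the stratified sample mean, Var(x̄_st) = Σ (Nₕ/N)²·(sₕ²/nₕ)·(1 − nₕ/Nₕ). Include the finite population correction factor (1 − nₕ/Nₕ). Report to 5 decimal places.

0.10379

N = 164581; Wₕ = Nₕ/N.
batch A: (49086/164581)²·42.7²/10777·(1 − 10777/49086) = 0.01174511
batch B: (85421/164581)²·21.5²/16858·(1 − 16858/85421) = 0.00592879
batch C: (30074/164581)²·44.6²/752·(1 − 752/30074) = 0.08611470
Sum = 0.10378859 → 0.10379.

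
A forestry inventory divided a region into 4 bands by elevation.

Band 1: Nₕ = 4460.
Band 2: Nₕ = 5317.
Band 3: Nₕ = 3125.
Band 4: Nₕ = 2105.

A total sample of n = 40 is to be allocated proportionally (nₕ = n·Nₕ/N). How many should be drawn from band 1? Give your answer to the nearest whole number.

Share of band 1 = 4460/15007 = 0.29719.
Allocate 40 × 0.29719 = 11.888... → 12.

12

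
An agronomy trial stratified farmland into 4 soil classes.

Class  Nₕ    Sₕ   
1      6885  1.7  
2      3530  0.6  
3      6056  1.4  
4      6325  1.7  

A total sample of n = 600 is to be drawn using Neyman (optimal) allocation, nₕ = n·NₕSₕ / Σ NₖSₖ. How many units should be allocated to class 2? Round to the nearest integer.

38

Σ NₕSₕ = 6885·1.7 + 3530·0.6 + 6056·1.4 + 6325·1.7 = 33053.4.
Share for 2: 2118/33053.4 = 0.06408.
n_2 = 600 × 0.06408 = 38.447... → 38.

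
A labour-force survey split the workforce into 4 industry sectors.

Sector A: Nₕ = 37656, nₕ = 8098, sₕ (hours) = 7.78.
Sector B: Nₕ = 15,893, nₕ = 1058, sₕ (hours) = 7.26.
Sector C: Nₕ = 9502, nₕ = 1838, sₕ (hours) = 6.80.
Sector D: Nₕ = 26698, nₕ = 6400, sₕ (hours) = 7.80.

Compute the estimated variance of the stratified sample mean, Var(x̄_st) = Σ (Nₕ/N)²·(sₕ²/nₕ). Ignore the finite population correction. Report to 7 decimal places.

N = 89749; Wₕ = Nₕ/N.
sector A: (37656/89749)²·7.78²/8098 = 0.0013158020
sector B: (15893/89749)²·7.26²/1058 = 0.0015622125
sector C: (9502/89749)²·6.80²/1838 = 0.0002819961
sector D: (26698/89749)²·7.80²/6400 = 0.0008412159
Sum = 0.0040012265 → 0.0040012.

0.0040012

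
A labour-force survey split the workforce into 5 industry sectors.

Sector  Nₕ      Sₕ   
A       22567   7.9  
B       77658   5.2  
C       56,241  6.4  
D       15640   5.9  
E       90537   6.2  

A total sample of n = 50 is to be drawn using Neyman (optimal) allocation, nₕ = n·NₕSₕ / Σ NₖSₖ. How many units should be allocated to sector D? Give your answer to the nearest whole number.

3

A: NₕSₕ = 22567·7.9 = 178279.3
B: NₕSₕ = 77658·5.2 = 403821.6
C: NₕSₕ = 56241·6.4 = 359942.4
D: NₕSₕ = 15640·5.9 = 92276
E: NₕSₕ = 90537·6.2 = 561329.4
Σ NₕSₕ = 1595648.7.
n_D = 50·92276/1595648.7 = 2.891... → 3.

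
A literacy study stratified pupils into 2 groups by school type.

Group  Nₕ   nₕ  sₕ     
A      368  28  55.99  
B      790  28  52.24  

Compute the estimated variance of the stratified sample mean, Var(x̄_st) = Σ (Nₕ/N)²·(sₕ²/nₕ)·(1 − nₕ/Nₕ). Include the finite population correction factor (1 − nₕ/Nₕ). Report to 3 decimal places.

N = 1158; Wₕ = Nₕ/N.
group A: (368/1158)²·55.99²/28·(1 − 28/368) = 10.446541
group B: (790/1158)²·52.24²/28·(1 − 28/790) = 43.753545
Sum = 54.200086 → 54.200.

54.200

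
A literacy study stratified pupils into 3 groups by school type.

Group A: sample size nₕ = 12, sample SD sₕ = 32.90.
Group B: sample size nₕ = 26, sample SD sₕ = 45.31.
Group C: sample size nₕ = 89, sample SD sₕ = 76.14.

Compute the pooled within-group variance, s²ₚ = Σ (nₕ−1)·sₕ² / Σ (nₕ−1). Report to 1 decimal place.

4624.1

Degrees of freedom: 11 + 25 + 88 = 124.
Σ(nₕ−1)sₕ² = 11·1082.41 + 25·2052.9961 + 88·5797.2996 = 573393.7773.
s²ₚ = 573393.7773 / 124 = 4624.143... → 4624.1.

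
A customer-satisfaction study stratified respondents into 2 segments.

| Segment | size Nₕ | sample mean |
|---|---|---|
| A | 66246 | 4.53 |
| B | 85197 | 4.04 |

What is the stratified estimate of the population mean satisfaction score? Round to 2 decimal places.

N = 151443; weights Wₕ = Nₕ/N = (0.4374, 0.5626).
x̄_st = Σ Wₕ·x̄ₕ = 0.4374·4.53 + 0.5626·4.04 ≈ 4.2543...
→ 4.25.

4.25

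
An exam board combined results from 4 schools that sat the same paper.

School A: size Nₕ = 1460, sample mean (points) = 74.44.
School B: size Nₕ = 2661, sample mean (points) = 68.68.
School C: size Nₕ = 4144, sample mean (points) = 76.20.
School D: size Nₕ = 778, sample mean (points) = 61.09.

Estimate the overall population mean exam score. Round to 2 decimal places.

N = 9043; weights Wₕ = Nₕ/N = (0.1615, 0.2943, 0.4583, 0.0860).
x̄_st = Σ Wₕ·x̄ₕ = 0.1615·74.44 + 0.2943·68.68 + 0.4583·76.20 + 0.0860·61.09 ≈ 72.4030...
→ 72.40.

72.40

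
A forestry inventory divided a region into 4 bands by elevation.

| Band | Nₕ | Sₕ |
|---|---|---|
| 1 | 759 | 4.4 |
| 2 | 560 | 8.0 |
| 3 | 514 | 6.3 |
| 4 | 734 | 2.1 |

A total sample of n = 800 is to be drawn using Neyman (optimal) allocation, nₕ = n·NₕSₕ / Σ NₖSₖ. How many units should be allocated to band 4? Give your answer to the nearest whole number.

1: NₕSₕ = 759·4.4 = 3339.6
2: NₕSₕ = 560·8.0 = 4480
3: NₕSₕ = 514·6.3 = 3238.2
4: NₕSₕ = 734·2.1 = 1541.4
Σ NₕSₕ = 12599.2.
n_4 = 800·1541.4/12599.2 = 97.873... → 98.

98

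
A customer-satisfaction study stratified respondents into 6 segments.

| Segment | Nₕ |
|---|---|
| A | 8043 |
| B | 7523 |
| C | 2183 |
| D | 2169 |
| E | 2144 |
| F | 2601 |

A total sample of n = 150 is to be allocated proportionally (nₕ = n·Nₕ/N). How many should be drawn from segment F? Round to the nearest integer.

16

Share of segment F = 2601/24663 = 0.10546.
Allocate 150 × 0.10546 = 15.819... → 16.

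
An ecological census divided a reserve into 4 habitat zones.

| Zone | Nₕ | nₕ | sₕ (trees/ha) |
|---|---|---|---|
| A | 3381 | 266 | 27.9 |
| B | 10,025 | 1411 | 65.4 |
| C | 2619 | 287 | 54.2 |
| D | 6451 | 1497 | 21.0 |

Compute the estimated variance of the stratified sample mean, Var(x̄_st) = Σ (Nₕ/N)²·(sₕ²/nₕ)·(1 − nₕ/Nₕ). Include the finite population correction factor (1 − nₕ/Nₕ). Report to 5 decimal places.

N = 22476; Wₕ = Nₕ/N.
zone A: (3381/22476)²·27.9²/266·(1 − 266/3381) = 0.06100872
zone B: (10025/22476)²·65.4²/1411·(1 − 1411/10025) = 0.51817885
zone C: (2619/22476)²·54.2²/287·(1 − 287/2619) = 0.12374928
zone D: (6451/22476)²·21.0²/1497·(1 − 1497/6451) = 0.01863639
Sum = 0.72157324 → 0.72157.

0.72157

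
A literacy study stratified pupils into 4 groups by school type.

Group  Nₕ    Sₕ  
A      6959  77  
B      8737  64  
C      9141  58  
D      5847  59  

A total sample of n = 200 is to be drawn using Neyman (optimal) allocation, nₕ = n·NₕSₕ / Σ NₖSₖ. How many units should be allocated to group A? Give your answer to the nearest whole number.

A: NₕSₕ = 6959·77 = 535843
B: NₕSₕ = 8737·64 = 559168
C: NₕSₕ = 9141·58 = 530178
D: NₕSₕ = 5847·59 = 344973
Σ NₕSₕ = 1970162.
n_A = 200·535843/1970162 = 54.396... → 54.

54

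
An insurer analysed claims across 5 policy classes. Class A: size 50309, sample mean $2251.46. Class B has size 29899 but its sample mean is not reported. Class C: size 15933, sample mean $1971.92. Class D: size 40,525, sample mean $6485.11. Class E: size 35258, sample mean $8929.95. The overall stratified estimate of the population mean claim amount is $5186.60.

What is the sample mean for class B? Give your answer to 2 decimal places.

5664.15

Σ Nₕx̄ₕ = N·μ, so 29899·x̄_B = 171924·5186.60 − (50309·2251.46 + 15933·1971.92 + 40525·6485.11 + 35258·8929.95).
= 891701018.4 − 722348562.35 = 169352456.05.
x̄_B = 169352456.05 / 29899 = 5664.1512... → 5664.15.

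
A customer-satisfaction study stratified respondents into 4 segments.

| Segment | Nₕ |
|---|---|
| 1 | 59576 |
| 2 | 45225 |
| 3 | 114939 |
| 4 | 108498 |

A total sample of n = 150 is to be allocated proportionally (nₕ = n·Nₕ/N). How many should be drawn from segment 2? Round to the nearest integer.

Share of segment 2 = 45225/328238 = 0.13778.
Allocate 150 × 0.13778 = 20.667... → 21.

21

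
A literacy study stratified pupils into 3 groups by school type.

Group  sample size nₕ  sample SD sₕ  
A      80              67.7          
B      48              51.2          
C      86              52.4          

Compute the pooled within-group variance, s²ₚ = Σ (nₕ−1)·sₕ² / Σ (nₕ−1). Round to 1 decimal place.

A: (80−1)·67.7² = 79·4583.29 = 362079.91
B: (48−1)·51.2² = 47·2621.44 = 123207.68
C: (86−1)·52.4² = 85·2745.76 = 233389.6
Numerator = 718677.19; denominator = Σ(nₕ−1) = 211.
s²ₚ = 718677.19/211 = 3406.053... → 3406.1.

3406.1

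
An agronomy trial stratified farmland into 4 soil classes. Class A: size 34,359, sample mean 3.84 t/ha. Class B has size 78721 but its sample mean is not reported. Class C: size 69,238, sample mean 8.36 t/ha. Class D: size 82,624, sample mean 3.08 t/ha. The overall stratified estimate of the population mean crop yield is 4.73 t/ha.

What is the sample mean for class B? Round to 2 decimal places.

N = 34359 + 78721 + 69238 + 82624 = 264942.
Overall total = μ·N = 4.73·264942 = 1253175.66.
Subtract the known strata: 34359·3.84 + 69238·8.36 + 82624·3.08 = 965250.16.
Remaining total for class B: 1253175.66 − 965250.16 = 287925.5.
Divide by its size: 287925.5 / 78721 = 3.6575... → 3.66.

3.66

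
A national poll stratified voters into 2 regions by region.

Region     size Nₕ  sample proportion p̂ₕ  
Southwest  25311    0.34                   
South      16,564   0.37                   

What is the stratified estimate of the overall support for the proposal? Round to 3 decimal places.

0.352

N = 25311 + 16564 = 41875.
Overall proportion = Σ (Nₕ/N)·p̂ₕ.
Σ Nₕp̂ₕ = 8605.74 + 6128.68 = 14734.42.
14734.42 / 41875 = 0.35187... → 0.352.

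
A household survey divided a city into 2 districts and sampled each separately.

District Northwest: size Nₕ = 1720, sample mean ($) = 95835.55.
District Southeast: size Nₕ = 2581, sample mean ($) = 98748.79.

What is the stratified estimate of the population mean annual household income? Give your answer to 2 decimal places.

x̄_st = (Σ Nₕx̄ₕ) / (Σ Nₕ) = (1720·95835.55 + 2581·98748.79) / 4301
= 419707772.99 / 4301 = 97583.7649... → 97583.76.

97583.76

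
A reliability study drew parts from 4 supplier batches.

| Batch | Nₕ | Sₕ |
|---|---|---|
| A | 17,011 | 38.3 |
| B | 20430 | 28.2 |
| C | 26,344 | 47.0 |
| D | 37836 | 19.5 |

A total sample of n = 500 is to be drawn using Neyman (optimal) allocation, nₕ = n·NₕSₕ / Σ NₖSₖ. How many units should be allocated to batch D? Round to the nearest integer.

Σ NₕSₕ = 17011·38.3 + 20430·28.2 + 26344·47.0 + 37836·19.5 = 3203617.3.
Share for D: 737802/3203617.3 = 0.23030.
n_D = 500 × 0.23030 = 115.151... → 115.

115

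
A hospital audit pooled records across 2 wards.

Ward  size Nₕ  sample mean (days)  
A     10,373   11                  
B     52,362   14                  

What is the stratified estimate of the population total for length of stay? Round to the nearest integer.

Population total = Σ Nₕ·x̄ₕ (each stratum's size times its mean).
10373·11 + 52362·14 = 114103 + 733068 = 847171.

847171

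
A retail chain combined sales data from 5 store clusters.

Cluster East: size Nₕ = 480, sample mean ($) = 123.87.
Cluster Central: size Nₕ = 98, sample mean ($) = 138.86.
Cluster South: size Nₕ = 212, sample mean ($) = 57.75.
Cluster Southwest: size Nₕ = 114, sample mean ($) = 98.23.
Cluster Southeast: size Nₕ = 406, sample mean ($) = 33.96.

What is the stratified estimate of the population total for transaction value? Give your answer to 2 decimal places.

East: 480·123.87 = 59457.6
Central: 98·138.86 = 13608.28
South: 212·57.75 = 12243
Southwest: 114·98.23 = 11198.22
Southeast: 406·33.96 = 13787.76
τ̂ = Σ Nₕx̄ₕ = 110294.86.

110294.86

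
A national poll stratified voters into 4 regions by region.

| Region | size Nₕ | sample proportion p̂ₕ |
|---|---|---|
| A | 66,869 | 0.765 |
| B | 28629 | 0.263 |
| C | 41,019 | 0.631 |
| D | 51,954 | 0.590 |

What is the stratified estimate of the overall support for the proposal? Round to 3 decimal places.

0.611

Wₕ = Nₕ/N with N = 188471: 0.3548, 0.1519, 0.2176, 0.2757.
p̂_st = 0.3548·0.765 + 0.1519·0.263 + 0.2176·0.631 + 0.2757·0.590 ≈ 0.61134... → 0.611.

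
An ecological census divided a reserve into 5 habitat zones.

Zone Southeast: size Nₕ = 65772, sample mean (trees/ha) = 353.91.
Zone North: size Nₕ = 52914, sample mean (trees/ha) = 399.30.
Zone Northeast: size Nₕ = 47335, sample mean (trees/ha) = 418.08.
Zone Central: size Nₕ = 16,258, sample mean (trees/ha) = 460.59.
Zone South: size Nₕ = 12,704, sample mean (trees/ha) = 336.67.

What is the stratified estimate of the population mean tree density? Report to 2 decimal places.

389.58

N = 65772 + 52914 + 47335 + 16258 + 12704 = 194983.
Weight each subgroup mean by Nₕ/N and sum.
Σ Nₕx̄ₕ = 65772·353.91 + 52914·399.30 + 47335·418.08 + 16258·460.59 + 12704·336.67 = 23277368.52 + 21128560.2 + 19789816.8 + 7488272.22 + 4277055.68 = 75961073.42.
Divide by N: 75961073.42 / 194983 = 389.5779... → 389.58.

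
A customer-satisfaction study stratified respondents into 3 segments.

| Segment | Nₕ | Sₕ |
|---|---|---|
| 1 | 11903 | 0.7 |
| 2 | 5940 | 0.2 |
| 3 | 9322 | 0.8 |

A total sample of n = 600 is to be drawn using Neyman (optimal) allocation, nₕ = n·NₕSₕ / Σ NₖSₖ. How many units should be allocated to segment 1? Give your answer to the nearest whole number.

1: NₕSₕ = 11903·0.7 = 8332.1
2: NₕSₕ = 5940·0.2 = 1188
3: NₕSₕ = 9322·0.8 = 7457.6
Σ NₕSₕ = 16977.7.
n_1 = 600·8332.1/16977.7 = 294.460... → 294.

294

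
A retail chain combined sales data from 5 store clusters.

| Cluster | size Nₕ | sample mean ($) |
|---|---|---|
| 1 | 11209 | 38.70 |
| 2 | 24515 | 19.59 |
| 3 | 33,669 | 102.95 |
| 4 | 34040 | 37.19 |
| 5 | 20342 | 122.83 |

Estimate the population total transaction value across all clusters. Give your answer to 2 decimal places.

1: 11209·38.70 = 433788.3
2: 24515·19.59 = 480248.85
3: 33669·102.95 = 3466223.55
4: 34040·37.19 = 1265947.6
5: 20342·122.83 = 2498607.86
τ̂ = Σ Nₕx̄ₕ = 8144816.16.

8144816.16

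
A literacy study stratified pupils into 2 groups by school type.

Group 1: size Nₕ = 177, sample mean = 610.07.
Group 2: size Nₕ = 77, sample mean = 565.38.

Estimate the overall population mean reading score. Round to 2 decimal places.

x̄_st = (Σ Nₕx̄ₕ) / (Σ Nₕ) = (177·610.07 + 77·565.38) / 254
= 151516.65 / 254 = 596.5222... → 596.52.

596.52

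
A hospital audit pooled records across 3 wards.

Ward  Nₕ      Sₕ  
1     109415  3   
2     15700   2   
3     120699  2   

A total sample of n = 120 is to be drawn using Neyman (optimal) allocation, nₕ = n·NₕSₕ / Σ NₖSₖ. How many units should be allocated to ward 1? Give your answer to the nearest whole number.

Σ NₕSₕ = 109415·3 + 15700·2 + 120699·2 = 601043.
Share for 1: 328245/601043 = 0.54613.
n_1 = 120 × 0.54613 = 65.535... → 66.

66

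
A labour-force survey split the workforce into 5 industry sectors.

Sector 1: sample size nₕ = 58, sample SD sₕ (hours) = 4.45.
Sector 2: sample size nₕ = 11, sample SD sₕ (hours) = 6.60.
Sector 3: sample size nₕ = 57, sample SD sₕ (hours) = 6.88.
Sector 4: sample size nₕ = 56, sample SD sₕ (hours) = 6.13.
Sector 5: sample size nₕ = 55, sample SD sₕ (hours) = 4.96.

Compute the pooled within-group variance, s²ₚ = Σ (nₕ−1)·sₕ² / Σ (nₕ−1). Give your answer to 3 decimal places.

Degrees of freedom: 57 + 10 + 56 + 55 + 54 = 232.
Σ(nₕ−1)sₕ² = 57·19.8025 + 10·43.56 + 56·47.3344 + 55·37.5769 + 54·24.6016 = 7610.2848.
s²ₚ = 7610.2848 / 232 = 32.80295... → 32.803.

32.803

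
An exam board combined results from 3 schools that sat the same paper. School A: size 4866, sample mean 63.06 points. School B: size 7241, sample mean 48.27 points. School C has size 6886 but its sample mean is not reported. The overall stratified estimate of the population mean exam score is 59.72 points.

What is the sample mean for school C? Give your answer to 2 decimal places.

N = 4866 + 7241 + 6886 = 18993.
Overall total = μ·N = 59.72·18993 = 1134261.96.
Subtract the known strata: 4866·63.06 + 7241·48.27 = 656373.03.
Remaining total for school C: 1134261.96 − 656373.03 = 477888.93.
Divide by its size: 477888.93 / 6886 = 69.4001... → 69.40.

69.40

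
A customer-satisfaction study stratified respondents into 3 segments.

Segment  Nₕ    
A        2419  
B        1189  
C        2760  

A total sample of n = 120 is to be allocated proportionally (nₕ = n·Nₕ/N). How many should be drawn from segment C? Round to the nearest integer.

52

N = 2419 + 1189 + 2760 = 6368.
n_C = 120·2760/6368 = 52.010... → 52.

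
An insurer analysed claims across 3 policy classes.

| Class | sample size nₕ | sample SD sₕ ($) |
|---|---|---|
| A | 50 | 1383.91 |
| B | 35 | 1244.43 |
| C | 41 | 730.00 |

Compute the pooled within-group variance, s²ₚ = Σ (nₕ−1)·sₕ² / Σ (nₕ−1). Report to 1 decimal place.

A: (50−1)·1383.91² = 49·1915206.8881 = 93845137.5169
B: (35−1)·1244.43² = 34·1548606.0249 = 52652604.8466
C: (41−1)·730.00² = 40·532900 = 21316000
Numerator = 167813742.3635; denominator = Σ(nₕ−1) = 123.
s²ₚ = 167813742.3635/123 = 1364339.369... → 1364339.4.

1364339.4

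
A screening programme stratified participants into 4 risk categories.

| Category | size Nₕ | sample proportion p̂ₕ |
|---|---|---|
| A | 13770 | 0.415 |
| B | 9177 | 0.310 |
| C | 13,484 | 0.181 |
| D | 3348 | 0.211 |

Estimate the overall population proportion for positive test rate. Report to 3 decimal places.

0.294

N = 13770 + 9177 + 13484 + 3348 = 39779.
Overall proportion = Σ (Nₕ/N)·p̂ₕ.
Σ Nₕp̂ₕ = 5714.55 + 2844.87 + 2440.604 + 706.428 = 11706.452.
11706.452 / 39779 = 0.29429... → 0.294.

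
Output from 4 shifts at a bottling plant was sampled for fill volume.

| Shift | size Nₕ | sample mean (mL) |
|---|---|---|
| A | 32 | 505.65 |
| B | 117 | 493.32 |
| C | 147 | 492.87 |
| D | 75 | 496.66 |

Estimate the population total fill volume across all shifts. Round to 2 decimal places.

Population total = Σ Nₕ·x̄ₕ (each stratum's size times its mean).
32·505.65 + 117·493.32 + 147·492.87 + 75·496.66 = 16180.8 + 57718.44 + 72451.89 + 37249.5 = 183600.63.

183600.63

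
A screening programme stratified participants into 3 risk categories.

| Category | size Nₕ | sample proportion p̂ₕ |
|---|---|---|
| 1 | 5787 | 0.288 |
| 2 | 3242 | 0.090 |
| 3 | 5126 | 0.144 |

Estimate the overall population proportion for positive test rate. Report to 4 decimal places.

Wₕ = Nₕ/N with N = 14155: 0.4088, 0.2290, 0.3621.
p̂_st = 0.4088·0.288 + 0.2290·0.090 + 0.3621·0.144 ≈ 0.190504... → 0.1905.

0.1905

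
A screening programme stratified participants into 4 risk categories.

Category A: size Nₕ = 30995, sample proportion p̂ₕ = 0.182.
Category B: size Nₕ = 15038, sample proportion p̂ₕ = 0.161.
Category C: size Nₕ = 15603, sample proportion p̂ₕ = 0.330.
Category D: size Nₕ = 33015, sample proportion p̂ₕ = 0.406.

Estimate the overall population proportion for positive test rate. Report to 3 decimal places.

N = 30995 + 15038 + 15603 + 33015 = 94651.
Overall proportion = Σ (Nₕ/N)·p̂ₕ.
Σ Nₕp̂ₕ = 5641.09 + 2421.118 + 5148.99 + 13404.09 = 26615.288.
26615.288 / 94651 = 0.28119... → 0.281.

0.281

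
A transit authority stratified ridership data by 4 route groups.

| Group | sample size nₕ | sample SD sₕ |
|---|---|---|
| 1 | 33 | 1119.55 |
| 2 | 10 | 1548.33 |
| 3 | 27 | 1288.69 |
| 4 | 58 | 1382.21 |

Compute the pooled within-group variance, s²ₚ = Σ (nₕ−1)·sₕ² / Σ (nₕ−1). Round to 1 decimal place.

1723887.2

Degrees of freedom: 32 + 9 + 26 + 57 = 124.
Σ(nₕ−1)sₕ² = 32·1253392.2025 + 9·2397325.7889 + 26·1660721.9161 + 57·1910504.4841 = 213762007.9924.
s²ₚ = 213762007.9924 / 124 = 1723887.161... → 1723887.2.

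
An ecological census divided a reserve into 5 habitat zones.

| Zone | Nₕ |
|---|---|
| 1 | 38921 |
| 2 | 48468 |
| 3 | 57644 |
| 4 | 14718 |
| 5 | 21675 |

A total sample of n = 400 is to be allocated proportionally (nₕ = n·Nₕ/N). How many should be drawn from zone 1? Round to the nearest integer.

N = 38921 + 48468 + 57644 + 14718 + 21675 = 181426.
n_1 = 400·38921/181426 = 85.811... → 86.

86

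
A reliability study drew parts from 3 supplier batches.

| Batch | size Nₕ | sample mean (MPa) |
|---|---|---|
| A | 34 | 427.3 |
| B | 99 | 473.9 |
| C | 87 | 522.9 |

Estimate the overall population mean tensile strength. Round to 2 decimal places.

N = 220; weights Wₕ = Nₕ/N = (0.1545, 0.4500, 0.3955).
x̄_st = Σ Wₕ·x̄ₕ = 0.1545·427.3 + 0.4500·473.9 + 0.3955·522.9 ≈ 486.0755...
→ 486.08.

486.08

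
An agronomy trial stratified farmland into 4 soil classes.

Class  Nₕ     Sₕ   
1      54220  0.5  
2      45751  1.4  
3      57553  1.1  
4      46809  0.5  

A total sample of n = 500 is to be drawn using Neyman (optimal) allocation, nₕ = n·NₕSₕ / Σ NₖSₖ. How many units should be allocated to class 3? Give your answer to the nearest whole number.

178

1: NₕSₕ = 54220·0.5 = 27110
2: NₕSₕ = 45751·1.4 = 64051.4
3: NₕSₕ = 57553·1.1 = 63308.3
4: NₕSₕ = 46809·0.5 = 23404.5
Σ NₕSₕ = 177874.2.
n_3 = 500·63308.3/177874.2 = 177.958... → 178.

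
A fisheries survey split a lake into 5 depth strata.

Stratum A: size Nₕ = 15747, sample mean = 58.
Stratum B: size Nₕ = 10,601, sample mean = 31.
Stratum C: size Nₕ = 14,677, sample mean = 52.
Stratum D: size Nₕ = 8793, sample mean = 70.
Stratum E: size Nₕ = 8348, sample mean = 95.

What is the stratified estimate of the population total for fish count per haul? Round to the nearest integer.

3413731

Estimate total by summing Nₕ·x̄ₕ over strata.
15747·58 + 10601·31 + 14677·52 + 8793·70 + 8348·95 = 913326 + 328631 + 763204 + 615510 + 793060 = 3413731.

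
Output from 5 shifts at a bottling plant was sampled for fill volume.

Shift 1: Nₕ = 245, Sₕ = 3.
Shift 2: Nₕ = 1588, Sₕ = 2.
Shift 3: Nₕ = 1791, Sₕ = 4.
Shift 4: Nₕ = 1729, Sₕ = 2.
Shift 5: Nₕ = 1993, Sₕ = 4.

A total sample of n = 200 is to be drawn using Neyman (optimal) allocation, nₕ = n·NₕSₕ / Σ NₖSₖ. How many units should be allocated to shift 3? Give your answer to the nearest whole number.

64

Σ NₕSₕ = 245·3 + 1588·2 + 1791·4 + 1729·2 + 1993·4 = 22505.
Share for 3: 7164/22505 = 0.31833.
n_3 = 200 × 0.31833 = 63.666... → 64.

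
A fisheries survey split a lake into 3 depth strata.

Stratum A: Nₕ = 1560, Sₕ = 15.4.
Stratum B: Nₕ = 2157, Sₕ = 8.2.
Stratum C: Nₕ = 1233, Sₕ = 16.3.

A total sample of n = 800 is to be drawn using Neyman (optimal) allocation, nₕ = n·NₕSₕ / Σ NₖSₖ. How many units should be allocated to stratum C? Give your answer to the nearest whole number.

260

Σ NₕSₕ = 1560·15.4 + 2157·8.2 + 1233·16.3 = 61809.3.
Share for C: 20097.9/61809.3 = 0.32516.
n_C = 800 × 0.32516 = 260.128... → 260.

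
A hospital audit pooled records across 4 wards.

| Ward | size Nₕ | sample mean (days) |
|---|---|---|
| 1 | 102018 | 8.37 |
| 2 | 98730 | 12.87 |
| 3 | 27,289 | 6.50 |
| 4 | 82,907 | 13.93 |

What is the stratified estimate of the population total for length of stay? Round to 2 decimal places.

3456818.77

Estimate total by summing Nₕ·x̄ₕ over strata.
102018·8.37 + 98730·12.87 + 27289·6.50 + 82907·13.93 = 853890.66 + 1270655.1 + 177378.5 + 1154894.51 = 3456818.77.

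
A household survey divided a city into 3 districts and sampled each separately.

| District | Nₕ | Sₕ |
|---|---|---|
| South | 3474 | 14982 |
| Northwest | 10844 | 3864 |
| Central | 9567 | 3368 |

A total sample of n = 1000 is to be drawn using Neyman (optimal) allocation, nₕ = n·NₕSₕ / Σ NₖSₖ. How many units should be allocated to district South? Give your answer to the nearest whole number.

413

South: NₕSₕ = 3474·14982 = 52047468
Northwest: NₕSₕ = 10844·3864 = 41901216
Central: NₕSₕ = 9567·3368 = 32221656
Σ NₕSₕ = 126170340.
n_South = 1000·52047468/126170340 = 412.517... → 413.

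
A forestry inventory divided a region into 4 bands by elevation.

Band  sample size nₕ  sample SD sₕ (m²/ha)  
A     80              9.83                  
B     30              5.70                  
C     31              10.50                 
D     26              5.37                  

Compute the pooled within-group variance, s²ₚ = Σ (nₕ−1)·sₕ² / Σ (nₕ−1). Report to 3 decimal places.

77.327

Degrees of freedom: 79 + 29 + 30 + 25 = 163.
Σ(nₕ−1)sₕ² = 79·96.6289 + 29·32.49 + 30·110.25 + 25·28.8369 = 12604.3156.
s²ₚ = 12604.3156 / 163 = 77.32709... → 77.327.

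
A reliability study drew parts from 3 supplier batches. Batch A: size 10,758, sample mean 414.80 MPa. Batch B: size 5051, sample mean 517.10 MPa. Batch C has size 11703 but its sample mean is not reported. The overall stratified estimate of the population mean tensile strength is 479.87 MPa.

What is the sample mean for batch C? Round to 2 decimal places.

523.62

Σ Nₕx̄ₕ = N·μ, so 11703·x̄_C = 27512·479.87 − (10758·414.80 + 5051·517.10).
= 13202183.44 − 7074290.5 = 6127892.94.
x̄_C = 6127892.94 / 11703 = 523.6173... → 523.62.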